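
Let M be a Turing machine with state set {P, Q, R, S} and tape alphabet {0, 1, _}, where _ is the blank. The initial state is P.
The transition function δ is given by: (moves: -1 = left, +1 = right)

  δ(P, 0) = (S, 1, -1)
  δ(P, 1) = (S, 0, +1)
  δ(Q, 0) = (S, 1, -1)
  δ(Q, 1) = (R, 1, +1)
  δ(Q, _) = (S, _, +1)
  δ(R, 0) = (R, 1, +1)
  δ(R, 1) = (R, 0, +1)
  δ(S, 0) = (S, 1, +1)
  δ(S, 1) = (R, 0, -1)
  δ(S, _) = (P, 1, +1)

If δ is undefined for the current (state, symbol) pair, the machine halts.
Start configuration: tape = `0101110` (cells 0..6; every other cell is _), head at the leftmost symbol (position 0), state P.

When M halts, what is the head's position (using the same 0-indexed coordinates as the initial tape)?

P | _[0]101110_   read 0 → write 1, move -1, go to S
S | [_]1101110_   read _ → write 1, move +1, go to P
P | 1[1]101110_   read 1 → write 0, move +1, go to S
S | 10[1]01110_   read 1 → write 0, move -1, go to R
R | 1[0]001110_   read 0 → write 1, move +1, go to R
R | 11[0]01110_   read 0 → write 1, move +1, go to R
R | 111[0]1110_   read 0 → write 1, move +1, go to R
R | 1111[1]110_   read 1 → write 0, move +1, go to R
R | 11110[1]10_   read 1 → write 0, move +1, go to R
R | 111100[1]0_   read 1 → write 0, move +1, go to R
R | 1111000[0]_   read 0 → write 1, move +1, go to R
R | 11110001[_]
At halt the head is at cell 7.

7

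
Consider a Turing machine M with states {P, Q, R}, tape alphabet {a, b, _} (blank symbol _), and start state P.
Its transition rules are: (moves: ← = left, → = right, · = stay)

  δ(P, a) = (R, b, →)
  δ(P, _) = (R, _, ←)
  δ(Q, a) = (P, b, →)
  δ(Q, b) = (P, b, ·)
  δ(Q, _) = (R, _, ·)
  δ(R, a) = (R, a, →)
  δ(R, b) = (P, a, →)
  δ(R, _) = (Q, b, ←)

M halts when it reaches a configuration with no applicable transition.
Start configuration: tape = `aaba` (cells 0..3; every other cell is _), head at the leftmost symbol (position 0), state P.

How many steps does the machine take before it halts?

6

state=P head=0 tape=[a]aba_   (P,a)→(R,b,→)
state=R head=1 tape=b[a]ba_   (R,a)→(R,a,→)
state=R head=2 tape=ba[b]a_   (R,b)→(P,a,→)
state=P head=3 tape=baa[a]_   (P,a)→(R,b,→)
state=R head=4 tape=baab[_]   (R,_)→(Q,b,←)
state=Q head=3 tape=baa[b]b   (Q,b)→(P,b,·)
state=P head=3 tape=baa[b]b
M halts after 6 transitions.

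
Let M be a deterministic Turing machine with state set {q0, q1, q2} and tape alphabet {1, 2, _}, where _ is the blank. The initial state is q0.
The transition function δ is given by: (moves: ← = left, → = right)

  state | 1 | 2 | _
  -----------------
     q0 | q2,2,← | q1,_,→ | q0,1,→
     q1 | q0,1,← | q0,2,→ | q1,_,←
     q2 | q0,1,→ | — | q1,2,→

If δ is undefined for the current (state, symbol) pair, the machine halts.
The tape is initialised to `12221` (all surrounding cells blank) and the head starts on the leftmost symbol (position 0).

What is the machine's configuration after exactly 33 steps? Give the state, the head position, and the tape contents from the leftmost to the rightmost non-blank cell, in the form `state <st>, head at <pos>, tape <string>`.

state=q0 head=0 tape=_[1]2221_   (q0,1)→(q2,2,←)
state=q2 head=-1 tape=[_]22221_   (q2,_)→(q1,2,→)
state=q1 head=0 tape=2[2]2221_   (q1,2)→(q0,2,→)
state=q0 head=1 tape=22[2]221_   (q0,2)→(q1,_,→)
state=q1 head=2 tape=22_[2]21_   (q1,2)→(q0,2,→)
state=q0 head=3 tape=22_2[2]1_   (q0,2)→(q1,_,→)
state=q1 head=4 tape=22_2_[1]_   (q1,1)→(q0,1,←)
state=q0 head=3 tape=22_2[_]1_   (q0,_)→(q0,1,→)
state=q0 head=4 tape=22_21[1]_   (q0,1)→(q2,2,←)
state=q2 head=3 tape=22_2[1]2_   (q2,1)→(q0,1,→)
state=q0 head=4 tape=22_21[2]_   (q0,2)→(q1,_,→)
state=q1 head=5 tape=22_21_[_]   (q1,_)→(q1,_,←)
state=q1 head=4 tape=22_21[_]_   (q1,_)→(q1,_,←)
state=q1 head=3 tape=22_2[1]__   (q1,1)→(q0,1,←)
state=q0 head=2 tape=22_[2]1__   (q0,2)→(q1,_,→)
state=q1 head=3 tape=22__[1]__   (q1,1)→(q0,1,←)
state=q0 head=2 tape=22_[_]1__   (q0,_)→(q0,1,→)
state=q0 head=3 tape=22_1[1]__   (q0,1)→(q2,2,←)
state=q2 head=2 tape=22_[1]2__   (q2,1)→(q0,1,→)
state=q0 head=3 tape=22_1[2]__   (q0,2)→(q1,_,→)
state=q1 head=4 tape=22_1_[_]_   (q1,_)→(q1,_,←)
state=q1 head=3 tape=22_1[_]__   (q1,_)→(q1,_,←)
state=q1 head=2 tape=22_[1]___   (q1,1)→(q0,1,←)
state=q0 head=1 tape=22[_]1___   (q0,_)→(q0,1,→)
state=q0 head=2 tape=221[1]___   (q0,1)→(q2,2,←)
state=q2 head=1 tape=22[1]2___   (q2,1)→(q0,1,→)
state=q0 head=2 tape=221[2]___   (q0,2)→(q1,_,→)
state=q1 head=3 tape=221_[_]__   (q1,_)→(q1,_,←)
state=q1 head=2 tape=221[_]___   (q1,_)→(q1,_,←)
state=q1 head=1 tape=22[1]____   (q1,1)→(q0,1,←)
state=q0 head=0 tape=2[2]1____   (q0,2)→(q1,_,→)
state=q1 head=1 tape=2_[1]____   (q1,1)→(q0,1,←)
state=q0 head=0 tape=2[_]1____   (q0,_)→(q0,1,→)
state=q0 head=1 tape=21[1]____
After 33 steps: state q0, head at 1, tape 211.

state q0, head at 1, tape 211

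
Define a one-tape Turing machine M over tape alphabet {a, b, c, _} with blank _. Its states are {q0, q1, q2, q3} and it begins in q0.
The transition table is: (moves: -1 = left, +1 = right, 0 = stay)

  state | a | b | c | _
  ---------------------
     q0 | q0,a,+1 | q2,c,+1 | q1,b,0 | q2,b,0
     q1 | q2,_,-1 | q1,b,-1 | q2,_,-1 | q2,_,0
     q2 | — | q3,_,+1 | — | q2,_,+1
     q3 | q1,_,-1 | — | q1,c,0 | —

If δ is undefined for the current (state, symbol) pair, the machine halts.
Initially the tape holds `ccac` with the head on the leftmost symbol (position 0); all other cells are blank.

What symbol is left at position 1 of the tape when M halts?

q0 | _[c]cac   read c → write b, move 0, go to q1
q1 | _[b]cac   read b → write b, move -1, go to q1
q1 | [_]bcac   read _ → write _, move 0, go to q2
q2 | [_]bcac   read _ → write _, move +1, go to q2
q2 | _[b]cac   read b → write _, move +1, go to q3
q3 | __[c]ac   read c → write c, move 0, go to q1
q1 | __[c]ac   read c → write _, move -1, go to q2
q2 | _[_]_ac   read _ → write _, move +1, go to q2
q2 | __[_]ac   read _ → write _, move +1, go to q2
q2 | ___[a]c
Cell 1 holds _ when M halts.

_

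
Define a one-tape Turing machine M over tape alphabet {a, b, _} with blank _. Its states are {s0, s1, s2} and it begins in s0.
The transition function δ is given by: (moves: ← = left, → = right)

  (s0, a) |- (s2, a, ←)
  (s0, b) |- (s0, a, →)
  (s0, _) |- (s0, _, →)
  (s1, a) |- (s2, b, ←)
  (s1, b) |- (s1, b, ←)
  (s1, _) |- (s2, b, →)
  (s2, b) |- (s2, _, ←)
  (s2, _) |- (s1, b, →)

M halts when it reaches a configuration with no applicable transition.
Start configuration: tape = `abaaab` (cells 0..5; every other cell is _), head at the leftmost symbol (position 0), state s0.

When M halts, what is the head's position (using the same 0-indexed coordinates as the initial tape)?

2

s0 | ____[a]baaab   read a → write a, move ←, go to s2
s2 | ___[_]abaaab   read _ → write b, move →, go to s1
s1 | ___b[a]baaab   read a → write b, move ←, go to s2
s2 | ___[b]bbaaab   read b → write _, move ←, go to s2
s2 | __[_]_bbaaab   read _ → write b, move →, go to s1
s1 | __b[_]bbaaab   read _ → write b, move →, go to s2
s2 | __bb[b]baaab   read b → write _, move ←, go to s2
s2 | __b[b]_baaab   read b → write _, move ←, go to s2
s2 | __[b]__baaab   read b → write _, move ←, go to s2
s2 | _[_]___baaab   read _ → write b, move →, go to s1
s1 | _b[_]__baaab   read _ → write b, move →, go to s2
s2 | _bb[_]_baaab   read _ → write b, move →, go to s1
s1 | _bbb[_]baaab   read _ → write b, move →, go to s2
s2 | _bbbb[b]aaab   read b → write _, move ←, go to s2
s2 | _bbb[b]_aaab   read b → write _, move ←, go to s2
s2 | _bb[b]__aaab   read b → write _, move ←, go to s2
s2 | _b[b]___aaab   read b → write _, move ←, go to s2
s2 | _[b]____aaab   read b → write _, move ←, go to s2
s2 | [_]_____aaab   read _ → write b, move →, go to s1
s1 | b[_]____aaab   read _ → write b, move →, go to s2
s2 | bb[_]___aaab   read _ → write b, move →, go to s1
s1 | bbb[_]__aaab   read _ → write b, move →, go to s2
s2 | bbbb[_]_aaab   read _ → write b, move →, go to s1
s1 | bbbbb[_]aaab   read _ → write b, move →, go to s2
s2 | bbbbbb[a]aab
At halt the head is at cell 2.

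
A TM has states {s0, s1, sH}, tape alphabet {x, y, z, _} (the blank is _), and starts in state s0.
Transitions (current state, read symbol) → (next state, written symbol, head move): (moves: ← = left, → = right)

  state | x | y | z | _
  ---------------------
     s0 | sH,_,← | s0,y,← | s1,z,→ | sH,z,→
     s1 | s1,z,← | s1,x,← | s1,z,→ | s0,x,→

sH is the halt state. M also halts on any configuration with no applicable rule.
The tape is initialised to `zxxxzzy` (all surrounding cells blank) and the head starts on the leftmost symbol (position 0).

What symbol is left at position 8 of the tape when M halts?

z

state=s0 head=0 tape=[z]xxxzzy___   (s0,z)→(s1,z,→)
state=s1 head=1 tape=z[x]xxzzy___   (s1,x)→(s1,z,←)
state=s1 head=0 tape=[z]zxxzzy___   (s1,z)→(s1,z,→)
state=s1 head=1 tape=z[z]xxzzy___   (s1,z)→(s1,z,→)
state=s1 head=2 tape=zz[x]xzzy___   (s1,x)→(s1,z,←)
state=s1 head=1 tape=z[z]zxzzy___   (s1,z)→(s1,z,→)
state=s1 head=2 tape=zz[z]xzzy___   (s1,z)→(s1,z,→)
state=s1 head=3 tape=zzz[x]zzy___   (s1,x)→(s1,z,←)
state=s1 head=2 tape=zz[z]zzzy___   (s1,z)→(s1,z,→)
state=s1 head=3 tape=zzz[z]zzy___   (s1,z)→(s1,z,→)
state=s1 head=4 tape=zzzz[z]zy___   (s1,z)→(s1,z,→)
state=s1 head=5 tape=zzzzz[z]y___   (s1,z)→(s1,z,→)
state=s1 head=6 tape=zzzzzz[y]___   (s1,y)→(s1,x,←)
state=s1 head=5 tape=zzzzz[z]x___   (s1,z)→(s1,z,→)
state=s1 head=6 tape=zzzzzz[x]___   (s1,x)→(s1,z,←)
state=s1 head=5 tape=zzzzz[z]z___   (s1,z)→(s1,z,→)
state=s1 head=6 tape=zzzzzz[z]___   (s1,z)→(s1,z,→)
state=s1 head=7 tape=zzzzzzz[_]__   (s1,_)→(s0,x,→)
state=s0 head=8 tape=zzzzzzzx[_]_   (s0,_)→(sH,z,→)
state=sH head=9 tape=zzzzzzzxz[_]
Cell 8 holds z when M halts.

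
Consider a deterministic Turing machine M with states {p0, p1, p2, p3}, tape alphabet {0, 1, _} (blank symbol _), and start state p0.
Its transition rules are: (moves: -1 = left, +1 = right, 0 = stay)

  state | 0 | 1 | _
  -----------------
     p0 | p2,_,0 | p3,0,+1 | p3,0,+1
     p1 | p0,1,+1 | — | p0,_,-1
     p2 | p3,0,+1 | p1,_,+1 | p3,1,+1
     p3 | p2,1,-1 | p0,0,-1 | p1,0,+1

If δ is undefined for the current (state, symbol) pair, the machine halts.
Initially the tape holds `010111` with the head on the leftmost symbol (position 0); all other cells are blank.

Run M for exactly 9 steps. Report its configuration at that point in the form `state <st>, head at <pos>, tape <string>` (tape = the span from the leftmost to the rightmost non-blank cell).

state p3, head at 1, tape 100111

p0 | [0]10111   read 0 → write _, move 0, go to p2
p2 | [_]10111   read _ → write 1, move +1, go to p3
p3 | 1[1]0111   read 1 → write 0, move -1, go to p0
p0 | [1]00111   read 1 → write 0, move +1, go to p3
p3 | 0[0]0111   read 0 → write 1, move -1, go to p2
p2 | [0]10111   read 0 → write 0, move +1, go to p3
p3 | 0[1]0111   read 1 → write 0, move -1, go to p0
p0 | [0]00111   read 0 → write _, move 0, go to p2
p2 | [_]00111   read _ → write 1, move +1, go to p3
p3 | 1[0]0111
After 9 steps: state p3, head at 1, tape 100111.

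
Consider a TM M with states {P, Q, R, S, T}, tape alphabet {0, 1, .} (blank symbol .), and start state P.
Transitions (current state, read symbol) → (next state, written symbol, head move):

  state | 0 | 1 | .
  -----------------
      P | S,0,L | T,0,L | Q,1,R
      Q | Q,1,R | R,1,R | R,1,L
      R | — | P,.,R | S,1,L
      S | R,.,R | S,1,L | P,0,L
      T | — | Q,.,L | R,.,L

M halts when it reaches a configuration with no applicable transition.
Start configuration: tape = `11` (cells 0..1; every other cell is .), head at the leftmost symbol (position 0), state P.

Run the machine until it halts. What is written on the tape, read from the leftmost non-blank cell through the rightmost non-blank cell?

11.11101

P | ......[1]1   read 1 → write 0, move L, go to T
T | .....[.]01   read . → write ., move L, go to R
R | ....[.].01   read . → write 1, move L, go to S
S | ...[.]1.01   read . → write 0, move L, go to P
P | ..[.]01.01   read . → write 1, move R, go to Q
Q | ..1[0]1.01   read 0 → write 1, move R, go to Q
Q | ..11[1].01   read 1 → write 1, move R, go to R
R | ..111[.]01   read . → write 1, move L, go to S
S | ..11[1]101   read 1 → write 1, move L, go to S
S | ..1[1]1101   read 1 → write 1, move L, go to S
S | ..[1]11101   read 1 → write 1, move L, go to S
S | .[.]111101   read . → write 0, move L, go to P
P | [.]0111101   read . → write 1, move R, go to Q
Q | 1[0]111101   read 0 → write 1, move R, go to Q
Q | 11[1]11101   read 1 → write 1, move R, go to R
R | 111[1]1101   read 1 → write ., move R, go to P
P | 111.[1]101   read 1 → write 0, move L, go to T
T | 111[.]0101   read . → write ., move L, go to R
R | 11[1].0101   read 1 → write ., move R, go to P
P | 11.[.]0101   read . → write 1, move R, go to Q
Q | 11.1[0]101   read 0 → write 1, move R, go to Q
Q | 11.11[1]01   read 1 → write 1, move R, go to R
R | 11.111[0]1
The non-blank tape span at halt is 11.11101.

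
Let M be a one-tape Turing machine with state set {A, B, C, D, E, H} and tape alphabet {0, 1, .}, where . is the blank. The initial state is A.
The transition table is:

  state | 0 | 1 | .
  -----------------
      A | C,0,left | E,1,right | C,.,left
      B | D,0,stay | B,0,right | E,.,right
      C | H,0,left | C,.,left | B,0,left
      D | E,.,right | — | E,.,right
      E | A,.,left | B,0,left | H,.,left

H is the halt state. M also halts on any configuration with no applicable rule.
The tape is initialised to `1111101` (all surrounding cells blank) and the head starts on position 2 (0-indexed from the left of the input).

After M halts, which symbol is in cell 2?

0

state=A head=2 tape=11[1]1101   (A,1)→(E,1,right)
state=E head=3 tape=111[1]101   (E,1)→(B,0,left)
state=B head=2 tape=11[1]0101   (B,1)→(B,0,right)
state=B head=3 tape=110[0]101   (B,0)→(D,0,stay)
state=D head=3 tape=110[0]101   (D,0)→(E,.,right)
state=E head=4 tape=110.[1]01   (E,1)→(B,0,left)
state=B head=3 tape=110[.]001   (B,.)→(E,.,right)
state=E head=4 tape=110.[0]01   (E,0)→(A,.,left)
state=A head=3 tape=110[.].01   (A,.)→(C,.,left)
state=C head=2 tape=11[0]..01   (C,0)→(H,0,left)
state=H head=1 tape=1[1]0..01
Cell 2 holds 0 when M halts.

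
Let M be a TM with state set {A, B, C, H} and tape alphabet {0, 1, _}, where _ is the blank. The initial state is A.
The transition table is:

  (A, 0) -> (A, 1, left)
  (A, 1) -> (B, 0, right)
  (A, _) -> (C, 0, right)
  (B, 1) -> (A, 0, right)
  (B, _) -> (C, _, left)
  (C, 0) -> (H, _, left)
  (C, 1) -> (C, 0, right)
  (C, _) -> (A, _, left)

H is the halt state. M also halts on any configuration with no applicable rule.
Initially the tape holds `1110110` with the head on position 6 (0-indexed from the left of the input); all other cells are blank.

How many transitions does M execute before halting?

29

A | 111011[0]___   read 0 → write 1, move left, go to A
A | 11101[1]1___   read 1 → write 0, move right, go to B
B | 111010[1]___   read 1 → write 0, move right, go to A
A | 1110100[_]__   read _ → write 0, move right, go to C
C | 11101000[_]_   read _ → write _, move left, go to A
A | 1110100[0]__   read 0 → write 1, move left, go to A
A | 111010[0]1__   read 0 → write 1, move left, go to A
A | 11101[0]11__   read 0 → write 1, move left, go to A
A | 1110[1]111__   read 1 → write 0, move right, go to B
B | 11100[1]11__   read 1 → write 0, move right, go to A
A | 111000[1]1__   read 1 → write 0, move right, go to B
B | 1110000[1]__   read 1 → write 0, move right, go to A
A | 11100000[_]_   read _ → write 0, move right, go to C
C | 111000000[_]   read _ → write _, move left, go to A
A | 11100000[0]_   read 0 → write 1, move left, go to A
A | 1110000[0]1_   read 0 → write 1, move left, go to A
A | 111000[0]11_   read 0 → write 1, move left, go to A
A | 11100[0]111_   read 0 → write 1, move left, go to A
A | 1110[0]1111_   read 0 → write 1, move left, go to A
A | 111[0]11111_   read 0 → write 1, move left, go to A
A | 11[1]111111_   read 1 → write 0, move right, go to B
B | 110[1]11111_   read 1 → write 0, move right, go to A
A | 1100[1]1111_   read 1 → write 0, move right, go to B
B | 11000[1]111_   read 1 → write 0, move right, go to A
A | 110000[1]11_   read 1 → write 0, move right, go to B
B | 1100000[1]1_   read 1 → write 0, move right, go to A
A | 11000000[1]_   read 1 → write 0, move right, go to B
B | 110000000[_]   read _ → write _, move left, go to C
C | 11000000[0]_   read 0 → write _, move left, go to H
H | 1100000[0]__
M halts after 29 transitions.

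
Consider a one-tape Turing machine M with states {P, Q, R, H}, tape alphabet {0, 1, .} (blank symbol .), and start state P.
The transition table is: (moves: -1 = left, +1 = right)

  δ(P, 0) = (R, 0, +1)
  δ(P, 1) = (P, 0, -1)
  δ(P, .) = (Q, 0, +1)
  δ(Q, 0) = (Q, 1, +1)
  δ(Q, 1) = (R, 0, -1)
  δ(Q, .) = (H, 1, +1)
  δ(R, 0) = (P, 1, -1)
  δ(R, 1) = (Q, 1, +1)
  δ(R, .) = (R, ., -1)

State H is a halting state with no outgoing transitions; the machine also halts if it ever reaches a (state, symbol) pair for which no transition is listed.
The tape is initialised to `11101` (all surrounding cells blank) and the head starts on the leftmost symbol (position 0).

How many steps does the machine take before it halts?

state=P head=0 tape=.[1]1101..   (P,1)→(P,0,-1)
state=P head=-1 tape=[.]01101..   (P,.)→(Q,0,+1)
state=Q head=0 tape=0[0]1101..   (Q,0)→(Q,1,+1)
state=Q head=1 tape=01[1]101..   (Q,1)→(R,0,-1)
state=R head=0 tape=0[1]0101..   (R,1)→(Q,1,+1)
state=Q head=1 tape=01[0]101..   (Q,0)→(Q,1,+1)
state=Q head=2 tape=011[1]01..   (Q,1)→(R,0,-1)
state=R head=1 tape=01[1]001..   (R,1)→(Q,1,+1)
state=Q head=2 tape=011[0]01..   (Q,0)→(Q,1,+1)
state=Q head=3 tape=0111[0]1..   (Q,0)→(Q,1,+1)
state=Q head=4 tape=01111[1]..   (Q,1)→(R,0,-1)
state=R head=3 tape=0111[1]0..   (R,1)→(Q,1,+1)
state=Q head=4 tape=01111[0]..   (Q,0)→(Q,1,+1)
state=Q head=5 tape=011111[.].   (Q,.)→(H,1,+1)
state=H head=6 tape=0111111[.]
M halts after 14 transitions.

14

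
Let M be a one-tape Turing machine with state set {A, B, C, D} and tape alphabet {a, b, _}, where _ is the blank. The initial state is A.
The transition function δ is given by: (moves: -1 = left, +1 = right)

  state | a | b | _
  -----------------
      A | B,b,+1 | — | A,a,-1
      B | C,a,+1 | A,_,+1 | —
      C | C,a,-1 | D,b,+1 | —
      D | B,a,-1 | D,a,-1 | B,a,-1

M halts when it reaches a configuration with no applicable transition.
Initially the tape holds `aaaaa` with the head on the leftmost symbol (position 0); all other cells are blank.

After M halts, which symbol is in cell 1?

A | [a]aaaa_   read a → write b, move +1, go to B
B | b[a]aaa_   read a → write a, move +1, go to C
C | ba[a]aa_   read a → write a, move -1, go to C
C | b[a]aaa_   read a → write a, move -1, go to C
C | [b]aaaa_   read b → write b, move +1, go to D
D | b[a]aaa_   read a → write a, move -1, go to B
B | [b]aaaa_   read b → write _, move +1, go to A
A | _[a]aaa_   read a → write b, move +1, go to B
B | _b[a]aa_   read a → write a, move +1, go to C
C | _ba[a]a_   read a → write a, move -1, go to C
C | _b[a]aa_   read a → write a, move -1, go to C
C | _[b]aaa_   read b → write b, move +1, go to D
D | _b[a]aa_   read a → write a, move -1, go to B
B | _[b]aaa_   read b → write _, move +1, go to A
A | __[a]aa_   read a → write b, move +1, go to B
B | __b[a]a_   read a → write a, move +1, go to C
C | __ba[a]_   read a → write a, move -1, go to C
C | __b[a]a_   read a → write a, move -1, go to C
C | __[b]aa_   read b → write b, move +1, go to D
D | __b[a]a_   read a → write a, move -1, go to B
B | __[b]aa_   read b → write _, move +1, go to A
A | ___[a]a_   read a → write b, move +1, go to B
B | ___b[a]_   read a → write a, move +1, go to C
C | ___ba[_]
Cell 1 holds _ when M halts.

_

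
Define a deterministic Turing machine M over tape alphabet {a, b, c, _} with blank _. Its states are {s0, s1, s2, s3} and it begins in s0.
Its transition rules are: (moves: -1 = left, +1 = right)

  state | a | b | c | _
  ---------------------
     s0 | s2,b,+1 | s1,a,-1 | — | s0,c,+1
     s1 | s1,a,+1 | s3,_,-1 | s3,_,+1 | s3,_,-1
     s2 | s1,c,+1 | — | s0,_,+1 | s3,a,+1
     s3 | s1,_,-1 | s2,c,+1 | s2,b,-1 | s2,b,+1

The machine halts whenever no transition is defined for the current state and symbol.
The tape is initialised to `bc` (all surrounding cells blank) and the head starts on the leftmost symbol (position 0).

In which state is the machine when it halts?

state=s0 head=0 tape=___[b]c   (s0,b)→(s1,a,-1)
state=s1 head=-1 tape=__[_]ac   (s1,_)→(s3,_,-1)
state=s3 head=-2 tape=_[_]_ac   (s3,_)→(s2,b,+1)
state=s2 head=-1 tape=_b[_]ac   (s2,_)→(s3,a,+1)
state=s3 head=0 tape=_ba[a]c   (s3,a)→(s1,_,-1)
state=s1 head=-1 tape=_b[a]_c   (s1,a)→(s1,a,+1)
state=s1 head=0 tape=_ba[_]c   (s1,_)→(s3,_,-1)
state=s3 head=-1 tape=_b[a]_c   (s3,a)→(s1,_,-1)
state=s1 head=-2 tape=_[b]__c   (s1,b)→(s3,_,-1)
state=s3 head=-3 tape=[_]___c   (s3,_)→(s2,b,+1)
state=s2 head=-2 tape=b[_]__c   (s2,_)→(s3,a,+1)
state=s3 head=-1 tape=ba[_]_c   (s3,_)→(s2,b,+1)
state=s2 head=0 tape=bab[_]c   (s2,_)→(s3,a,+1)
state=s3 head=1 tape=baba[c]   (s3,c)→(s2,b,-1)
state=s2 head=0 tape=bab[a]b   (s2,a)→(s1,c,+1)
state=s1 head=1 tape=babc[b]   (s1,b)→(s3,_,-1)
state=s3 head=0 tape=bab[c]_   (s3,c)→(s2,b,-1)
state=s2 head=-1 tape=ba[b]b_
No transition is defined for (s2, b); M halts in state s2.

s2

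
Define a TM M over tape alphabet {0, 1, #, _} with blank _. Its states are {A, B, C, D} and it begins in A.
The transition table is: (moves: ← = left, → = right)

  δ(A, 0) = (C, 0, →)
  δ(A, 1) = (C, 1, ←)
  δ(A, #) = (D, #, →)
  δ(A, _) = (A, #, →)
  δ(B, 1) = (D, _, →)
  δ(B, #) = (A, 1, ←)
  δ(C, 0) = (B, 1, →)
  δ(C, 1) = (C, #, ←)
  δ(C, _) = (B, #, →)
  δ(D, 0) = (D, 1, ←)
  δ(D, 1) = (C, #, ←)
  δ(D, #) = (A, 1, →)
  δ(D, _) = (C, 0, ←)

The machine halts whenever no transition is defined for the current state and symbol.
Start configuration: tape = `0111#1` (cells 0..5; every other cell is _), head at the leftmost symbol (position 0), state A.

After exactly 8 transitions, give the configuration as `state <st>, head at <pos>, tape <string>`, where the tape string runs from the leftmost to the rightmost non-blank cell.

state C, head at 0, tape #_#11#1

A | _[0]111#1   read 0 → write 0, move →, go to C
C | _0[1]11#1   read 1 → write #, move ←, go to C
C | _[0]#11#1   read 0 → write 1, move →, go to B
B | _1[#]11#1   read # → write 1, move ←, go to A
A | _[1]111#1   read 1 → write 1, move ←, go to C
C | [_]1111#1   read _ → write #, move →, go to B
B | #[1]111#1   read 1 → write _, move →, go to D
D | #_[1]11#1   read 1 → write #, move ←, go to C
C | #[_]#11#1
After 8 steps: state C, head at 0, tape #_#11#1.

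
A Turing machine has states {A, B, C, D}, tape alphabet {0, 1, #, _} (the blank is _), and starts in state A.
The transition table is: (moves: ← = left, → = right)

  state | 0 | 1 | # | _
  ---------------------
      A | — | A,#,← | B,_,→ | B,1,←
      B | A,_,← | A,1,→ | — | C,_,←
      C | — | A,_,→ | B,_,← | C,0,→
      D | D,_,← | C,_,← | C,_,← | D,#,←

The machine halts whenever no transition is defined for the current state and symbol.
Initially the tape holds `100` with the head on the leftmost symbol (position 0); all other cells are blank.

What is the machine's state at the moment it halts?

C

A | ___[1]00   read 1 → write #, move ←, go to A
A | __[_]#00   read _ → write 1, move ←, go to B
B | _[_]1#00   read _ → write _, move ←, go to C
C | [_]_1#00   read _ → write 0, move →, go to C
C | 0[_]1#00   read _ → write 0, move →, go to C
C | 00[1]#00   read 1 → write _, move →, go to A
A | 00_[#]00   read # → write _, move →, go to B
B | 00__[0]0   read 0 → write _, move ←, go to A
A | 00_[_]_0   read _ → write 1, move ←, go to B
B | 00[_]1_0   read _ → write _, move ←, go to C
C | 0[0]_1_0
No transition is defined for (C, 0); M halts in state C.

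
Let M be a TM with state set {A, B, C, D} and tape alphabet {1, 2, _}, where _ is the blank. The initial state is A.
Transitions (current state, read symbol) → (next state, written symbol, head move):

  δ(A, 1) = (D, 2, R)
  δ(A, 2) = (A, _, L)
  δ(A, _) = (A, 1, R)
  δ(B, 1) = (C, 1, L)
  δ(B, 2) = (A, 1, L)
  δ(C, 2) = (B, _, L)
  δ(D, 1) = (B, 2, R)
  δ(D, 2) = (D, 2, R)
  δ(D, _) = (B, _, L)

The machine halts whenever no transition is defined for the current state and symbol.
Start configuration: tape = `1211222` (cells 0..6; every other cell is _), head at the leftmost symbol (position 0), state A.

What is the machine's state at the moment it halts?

state=A head=0 tape=_[1]211222   (A,1)→(D,2,R)
state=D head=1 tape=_2[2]11222   (D,2)→(D,2,R)
state=D head=2 tape=_22[1]1222   (D,1)→(B,2,R)
state=B head=3 tape=_222[1]222   (B,1)→(C,1,L)
state=C head=2 tape=_22[2]1222   (C,2)→(B,_,L)
state=B head=1 tape=_2[2]_1222   (B,2)→(A,1,L)
state=A head=0 tape=_[2]1_1222   (A,2)→(A,_,L)
state=A head=-1 tape=[_]_1_1222   (A,_)→(A,1,R)
state=A head=0 tape=1[_]1_1222   (A,_)→(A,1,R)
state=A head=1 tape=11[1]_1222   (A,1)→(D,2,R)
state=D head=2 tape=112[_]1222   (D,_)→(B,_,L)
state=B head=1 tape=11[2]_1222   (B,2)→(A,1,L)
state=A head=0 tape=1[1]1_1222   (A,1)→(D,2,R)
state=D head=1 tape=12[1]_1222   (D,1)→(B,2,R)
state=B head=2 tape=122[_]1222
No transition is defined for (B, _); M halts in state B.

B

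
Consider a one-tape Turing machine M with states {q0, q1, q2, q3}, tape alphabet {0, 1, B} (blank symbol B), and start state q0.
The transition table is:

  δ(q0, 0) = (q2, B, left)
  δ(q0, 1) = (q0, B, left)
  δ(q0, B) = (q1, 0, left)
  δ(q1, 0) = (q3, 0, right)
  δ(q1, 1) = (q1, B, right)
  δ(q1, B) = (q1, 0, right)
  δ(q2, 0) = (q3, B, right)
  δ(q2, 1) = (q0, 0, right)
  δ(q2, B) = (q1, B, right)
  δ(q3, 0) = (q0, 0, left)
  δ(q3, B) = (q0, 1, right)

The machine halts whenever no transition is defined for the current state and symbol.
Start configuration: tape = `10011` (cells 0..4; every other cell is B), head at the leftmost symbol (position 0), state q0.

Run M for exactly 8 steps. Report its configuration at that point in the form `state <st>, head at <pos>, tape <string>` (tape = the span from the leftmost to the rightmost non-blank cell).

state q1, head at 0, tape 0000011

q0 | BB[1]0011   read 1 → write B, move left, go to q0
q0 | B[B]B0011   read B → write 0, move left, go to q1
q1 | [B]0B0011   read B → write 0, move right, go to q1
q1 | 0[0]B0011   read 0 → write 0, move right, go to q3
q3 | 00[B]0011   read B → write 1, move right, go to q0
q0 | 001[0]011   read 0 → write B, move left, go to q2
q2 | 00[1]B011   read 1 → write 0, move right, go to q0
q0 | 000[B]011   read B → write 0, move left, go to q1
q1 | 00[0]0011
After 8 steps: state q1, head at 0, tape 0000011.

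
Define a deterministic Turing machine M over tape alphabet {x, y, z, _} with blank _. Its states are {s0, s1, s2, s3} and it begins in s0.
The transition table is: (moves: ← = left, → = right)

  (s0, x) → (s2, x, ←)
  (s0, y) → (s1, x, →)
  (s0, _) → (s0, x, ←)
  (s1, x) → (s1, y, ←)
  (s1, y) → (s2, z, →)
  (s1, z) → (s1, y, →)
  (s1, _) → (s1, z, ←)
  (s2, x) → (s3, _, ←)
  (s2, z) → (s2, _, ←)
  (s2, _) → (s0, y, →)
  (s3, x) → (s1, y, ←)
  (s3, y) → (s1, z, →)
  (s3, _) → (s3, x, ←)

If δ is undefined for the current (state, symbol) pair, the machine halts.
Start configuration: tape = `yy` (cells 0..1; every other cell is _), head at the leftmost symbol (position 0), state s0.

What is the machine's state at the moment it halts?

s2

s0 | [y]y__   read y → write x, move →, go to s1
s1 | x[y]__   read y → write z, move →, go to s2
s2 | xz[_]_   read _ → write y, move →, go to s0
s0 | xzy[_]   read _ → write x, move ←, go to s0
s0 | xz[y]x   read y → write x, move →, go to s1
s1 | xzx[x]   read x → write y, move ←, go to s1
s1 | xz[x]y   read x → write y, move ←, go to s1
s1 | x[z]yy   read z → write y, move →, go to s1
s1 | xy[y]y   read y → write z, move →, go to s2
s2 | xyz[y]
No transition is defined for (s2, y); M halts in state s2.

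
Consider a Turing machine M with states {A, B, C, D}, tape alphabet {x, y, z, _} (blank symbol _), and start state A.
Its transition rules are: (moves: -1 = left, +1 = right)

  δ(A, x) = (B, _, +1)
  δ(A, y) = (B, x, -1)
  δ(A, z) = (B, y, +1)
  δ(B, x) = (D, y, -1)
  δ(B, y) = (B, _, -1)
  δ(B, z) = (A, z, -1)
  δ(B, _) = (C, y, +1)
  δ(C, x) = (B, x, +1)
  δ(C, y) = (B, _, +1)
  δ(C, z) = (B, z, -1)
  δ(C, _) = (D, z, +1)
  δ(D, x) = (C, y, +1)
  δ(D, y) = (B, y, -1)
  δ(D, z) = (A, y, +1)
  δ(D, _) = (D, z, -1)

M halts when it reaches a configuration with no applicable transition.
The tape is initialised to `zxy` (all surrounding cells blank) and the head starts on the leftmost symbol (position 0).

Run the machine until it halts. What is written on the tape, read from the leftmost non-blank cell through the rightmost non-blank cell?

y_z_zy

A | ___[z]xy   read z → write y, move +1, go to B
B | ___y[x]y   read x → write y, move -1, go to D
D | ___[y]yy   read y → write y, move -1, go to B
B | __[_]yyy   read _ → write y, move +1, go to C
C | __y[y]yy   read y → write _, move +1, go to B
B | __y_[y]y   read y → write _, move -1, go to B
B | __y[_]_y   read _ → write y, move +1, go to C
C | __yy[_]y   read _ → write z, move +1, go to D
D | __yyz[y]   read y → write y, move -1, go to B
B | __yy[z]y   read z → write z, move -1, go to A
A | __y[y]zy   read y → write x, move -1, go to B
B | __[y]xzy   read y → write _, move -1, go to B
B | _[_]_xzy   read _ → write y, move +1, go to C
C | _y[_]xzy   read _ → write z, move +1, go to D
D | _yz[x]zy   read x → write y, move +1, go to C
C | _yzy[z]y   read z → write z, move -1, go to B
B | _yz[y]zy   read y → write _, move -1, go to B
B | _y[z]_zy   read z → write z, move -1, go to A
A | _[y]z_zy   read y → write x, move -1, go to B
B | [_]xz_zy   read _ → write y, move +1, go to C
C | y[x]z_zy   read x → write x, move +1, go to B
B | yx[z]_zy   read z → write z, move -1, go to A
A | y[x]z_zy   read x → write _, move +1, go to B
B | y_[z]_zy   read z → write z, move -1, go to A
A | y[_]z_zy
The non-blank tape span at halt is y_z_zy.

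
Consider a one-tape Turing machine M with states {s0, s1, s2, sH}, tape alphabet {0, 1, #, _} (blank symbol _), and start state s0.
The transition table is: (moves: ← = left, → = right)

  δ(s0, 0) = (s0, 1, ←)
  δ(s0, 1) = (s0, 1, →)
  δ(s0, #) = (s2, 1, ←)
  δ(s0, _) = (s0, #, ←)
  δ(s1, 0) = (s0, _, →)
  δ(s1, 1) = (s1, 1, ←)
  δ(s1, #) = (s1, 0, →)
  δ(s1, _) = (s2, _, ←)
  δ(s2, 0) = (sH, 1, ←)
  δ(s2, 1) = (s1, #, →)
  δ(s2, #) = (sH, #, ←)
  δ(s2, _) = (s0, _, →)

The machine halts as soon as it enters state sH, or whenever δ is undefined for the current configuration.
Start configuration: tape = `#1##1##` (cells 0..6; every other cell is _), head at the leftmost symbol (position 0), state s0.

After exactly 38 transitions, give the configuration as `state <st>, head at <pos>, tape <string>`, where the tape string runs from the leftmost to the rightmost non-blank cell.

state s1, head at 6, tape 1__1__#1

s0 | _[#]1##1##_   read # → write 1, move ←, go to s2
s2 | [_]11##1##_   read _ → write _, move →, go to s0
s0 | _[1]1##1##_   read 1 → write 1, move →, go to s0
s0 | _1[1]##1##_   read 1 → write 1, move →, go to s0
s0 | _11[#]#1##_   read # → write 1, move ←, go to s2
s2 | _1[1]1#1##_   read 1 → write #, move →, go to s1
s1 | _1#[1]#1##_   read 1 → write 1, move ←, go to s1
s1 | _1[#]1#1##_   read # → write 0, move →, go to s1
s1 | _10[1]#1##_   read 1 → write 1, move ←, go to s1
s1 | _1[0]1#1##_   read 0 → write _, move →, go to s0
s0 | _1_[1]#1##_   read 1 → write 1, move →, go to s0
s0 | _1_1[#]1##_   read # → write 1, move ←, go to s2
s2 | _1_[1]11##_   read 1 → write #, move →, go to s1
s1 | _1_#[1]1##_   read 1 → write 1, move ←, go to s1
s1 | _1_[#]11##_   read # → write 0, move →, go to s1
s1 | _1_0[1]1##_   read 1 → write 1, move ←, go to s1
s1 | _1_[0]11##_   read 0 → write _, move →, go to s0
s0 | _1__[1]1##_   read 1 → write 1, move →, go to s0
s0 | _1__1[1]##_   read 1 → write 1, move →, go to s0
s0 | _1__11[#]#_   read # → write 1, move ←, go to s2
s2 | _1__1[1]1#_   read 1 → write #, move →, go to s1
s1 | _1__1#[1]#_   read 1 → write 1, move ←, go to s1
s1 | _1__1[#]1#_   read # → write 0, move →, go to s1
s1 | _1__10[1]#_   read 1 → write 1, move ←, go to s1
s1 | _1__1[0]1#_   read 0 → write _, move →, go to s0
s0 | _1__1_[1]#_   read 1 → write 1, move →, go to s0
s0 | _1__1_1[#]_   read # → write 1, move ←, go to s2
s2 | _1__1_[1]1_   read 1 → write #, move →, go to s1
s1 | _1__1_#[1]_   read 1 → write 1, move ←, go to s1
s1 | _1__1_[#]1_   read # → write 0, move →, go to s1
s1 | _1__1_0[1]_   read 1 → write 1, move ←, go to s1
s1 | _1__1_[0]1_   read 0 → write _, move →, go to s0
s0 | _1__1__[1]_   read 1 → write 1, move →, go to s0
s0 | _1__1__1[_]   read _ → write #, move ←, go to s0
s0 | _1__1__[1]#   read 1 → write 1, move →, go to s0
s0 | _1__1__1[#]   read # → write 1, move ←, go to s2
s2 | _1__1__[1]1   read 1 → write #, move →, go to s1
s1 | _1__1__#[1]   read 1 → write 1, move ←, go to s1
s1 | _1__1__[#]1
After 38 steps: state s1, head at 6, tape 1__1__#1.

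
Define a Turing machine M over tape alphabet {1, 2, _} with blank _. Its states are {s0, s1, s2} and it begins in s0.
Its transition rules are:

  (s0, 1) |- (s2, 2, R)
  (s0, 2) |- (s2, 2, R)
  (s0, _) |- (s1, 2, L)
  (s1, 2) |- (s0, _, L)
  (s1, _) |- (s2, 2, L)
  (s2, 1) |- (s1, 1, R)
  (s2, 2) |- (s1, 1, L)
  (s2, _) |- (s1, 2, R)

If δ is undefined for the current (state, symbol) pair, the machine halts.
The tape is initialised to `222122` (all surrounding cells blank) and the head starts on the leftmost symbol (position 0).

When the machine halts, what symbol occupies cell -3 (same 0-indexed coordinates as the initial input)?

2

s0 | ___[2]22122   read 2 → write 2, move R, go to s2
s2 | ___2[2]2122   read 2 → write 1, move L, go to s1
s1 | ___[2]12122   read 2 → write _, move L, go to s0
s0 | __[_]_12122   read _ → write 2, move L, go to s1
s1 | _[_]2_12122   read _ → write 2, move L, go to s2
s2 | [_]22_12122   read _ → write 2, move R, go to s1
s1 | 2[2]2_12122   read 2 → write _, move L, go to s0
s0 | [2]_2_12122   read 2 → write 2, move R, go to s2
s2 | 2[_]2_12122   read _ → write 2, move R, go to s1
s1 | 22[2]_12122   read 2 → write _, move L, go to s0
s0 | 2[2]__12122   read 2 → write 2, move R, go to s2
s2 | 22[_]_12122   read _ → write 2, move R, go to s1
s1 | 222[_]12122   read _ → write 2, move L, go to s2
s2 | 22[2]212122   read 2 → write 1, move L, go to s1
s1 | 2[2]1212122   read 2 → write _, move L, go to s0
s0 | [2]_1212122   read 2 → write 2, move R, go to s2
s2 | 2[_]1212122   read _ → write 2, move R, go to s1
s1 | 22[1]212122
Cell -3 holds 2 when M halts.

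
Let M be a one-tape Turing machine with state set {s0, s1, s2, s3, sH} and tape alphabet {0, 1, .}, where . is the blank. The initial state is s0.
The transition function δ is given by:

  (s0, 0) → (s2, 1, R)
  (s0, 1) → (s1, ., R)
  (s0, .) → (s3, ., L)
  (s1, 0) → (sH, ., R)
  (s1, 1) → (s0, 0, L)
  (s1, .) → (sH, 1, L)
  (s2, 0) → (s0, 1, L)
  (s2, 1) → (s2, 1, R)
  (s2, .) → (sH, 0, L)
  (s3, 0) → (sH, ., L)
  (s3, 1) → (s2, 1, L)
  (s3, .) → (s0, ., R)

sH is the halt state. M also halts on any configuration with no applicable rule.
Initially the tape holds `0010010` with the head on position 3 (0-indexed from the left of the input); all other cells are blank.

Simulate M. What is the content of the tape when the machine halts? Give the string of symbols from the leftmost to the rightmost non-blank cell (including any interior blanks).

state=s0 head=3 tape=001[0]010   (s0,0)→(s2,1,R)
state=s2 head=4 tape=0011[0]10   (s2,0)→(s0,1,L)
state=s0 head=3 tape=001[1]110   (s0,1)→(s1,.,R)
state=s1 head=4 tape=001.[1]10   (s1,1)→(s0,0,L)
state=s0 head=3 tape=001[.]010   (s0,.)→(s3,.,L)
state=s3 head=2 tape=00[1].010   (s3,1)→(s2,1,L)
state=s2 head=1 tape=0[0]1.010   (s2,0)→(s0,1,L)
state=s0 head=0 tape=[0]11.010   (s0,0)→(s2,1,R)
state=s2 head=1 tape=1[1]1.010   (s2,1)→(s2,1,R)
state=s2 head=2 tape=11[1].010   (s2,1)→(s2,1,R)
state=s2 head=3 tape=111[.]010   (s2,.)→(sH,0,L)
state=sH head=2 tape=11[1]0010
The non-blank tape span at halt is 1110010.

1110010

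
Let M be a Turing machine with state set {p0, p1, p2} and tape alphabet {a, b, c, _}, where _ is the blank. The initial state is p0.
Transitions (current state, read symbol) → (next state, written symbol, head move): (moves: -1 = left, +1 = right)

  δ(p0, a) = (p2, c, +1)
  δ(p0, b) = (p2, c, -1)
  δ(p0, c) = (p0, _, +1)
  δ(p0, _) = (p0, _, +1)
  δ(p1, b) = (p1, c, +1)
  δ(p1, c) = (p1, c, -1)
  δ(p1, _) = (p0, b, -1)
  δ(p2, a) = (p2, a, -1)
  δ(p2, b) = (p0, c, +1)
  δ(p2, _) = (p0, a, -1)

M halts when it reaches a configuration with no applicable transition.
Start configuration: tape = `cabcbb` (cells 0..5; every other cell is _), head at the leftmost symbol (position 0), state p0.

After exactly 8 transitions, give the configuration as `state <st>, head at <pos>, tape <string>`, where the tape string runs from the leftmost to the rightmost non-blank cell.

state p2, head at 4, tape c_ccb

state=p0 head=0 tape=[c]abcbb   (p0,c)→(p0,_,+1)
state=p0 head=1 tape=_[a]bcbb   (p0,a)→(p2,c,+1)
state=p2 head=2 tape=_c[b]cbb   (p2,b)→(p0,c,+1)
state=p0 head=3 tape=_cc[c]bb   (p0,c)→(p0,_,+1)
state=p0 head=4 tape=_cc_[b]b   (p0,b)→(p2,c,-1)
state=p2 head=3 tape=_cc[_]cb   (p2,_)→(p0,a,-1)
state=p0 head=2 tape=_c[c]acb   (p0,c)→(p0,_,+1)
state=p0 head=3 tape=_c_[a]cb   (p0,a)→(p2,c,+1)
state=p2 head=4 tape=_c_c[c]b
After 8 steps: state p2, head at 4, tape c_ccb.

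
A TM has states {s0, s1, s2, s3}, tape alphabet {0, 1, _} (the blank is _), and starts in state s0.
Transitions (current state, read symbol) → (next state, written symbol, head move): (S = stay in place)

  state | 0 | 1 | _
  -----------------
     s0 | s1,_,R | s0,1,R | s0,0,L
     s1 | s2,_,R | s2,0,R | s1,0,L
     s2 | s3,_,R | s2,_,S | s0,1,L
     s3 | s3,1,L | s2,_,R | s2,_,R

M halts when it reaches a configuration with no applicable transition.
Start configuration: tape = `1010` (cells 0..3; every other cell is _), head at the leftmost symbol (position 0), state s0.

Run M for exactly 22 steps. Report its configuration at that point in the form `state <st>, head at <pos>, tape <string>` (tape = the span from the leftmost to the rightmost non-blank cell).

s0 | [1]010___   read 1 → write 1, move R, go to s0
s0 | 1[0]10___   read 0 → write _, move R, go to s1
s1 | 1_[1]0___   read 1 → write 0, move R, go to s2
s2 | 1_0[0]___   read 0 → write _, move R, go to s3
s3 | 1_0_[_]__   read _ → write _, move R, go to s2
s2 | 1_0__[_]_   read _ → write 1, move L, go to s0
s0 | 1_0_[_]1_   read _ → write 0, move L, go to s0
s0 | 1_0[_]01_   read _ → write 0, move L, go to s0
s0 | 1_[0]001_   read 0 → write _, move R, go to s1
s1 | 1__[0]01_   read 0 → write _, move R, go to s2
s2 | 1___[0]1_   read 0 → write _, move R, go to s3
s3 | 1____[1]_   read 1 → write _, move R, go to s2
s2 | 1_____[_]   read _ → write 1, move L, go to s0
s0 | 1____[_]1   read _ → write 0, move L, go to s0
s0 | 1___[_]01   read _ → write 0, move L, go to s0
s0 | 1__[_]001   read _ → write 0, move L, go to s0
s0 | 1_[_]0001   read _ → write 0, move L, go to s0
s0 | 1[_]00001   read _ → write 0, move L, go to s0
s0 | [1]000001   read 1 → write 1, move R, go to s0
s0 | 1[0]00001   read 0 → write _, move R, go to s1
s1 | 1_[0]0001   read 0 → write _, move R, go to s2
s2 | 1__[0]001   read 0 → write _, move R, go to s3
s3 | 1___[0]01
After 22 steps: state s3, head at 4, tape 1___001.

state s3, head at 4, tape 1___001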